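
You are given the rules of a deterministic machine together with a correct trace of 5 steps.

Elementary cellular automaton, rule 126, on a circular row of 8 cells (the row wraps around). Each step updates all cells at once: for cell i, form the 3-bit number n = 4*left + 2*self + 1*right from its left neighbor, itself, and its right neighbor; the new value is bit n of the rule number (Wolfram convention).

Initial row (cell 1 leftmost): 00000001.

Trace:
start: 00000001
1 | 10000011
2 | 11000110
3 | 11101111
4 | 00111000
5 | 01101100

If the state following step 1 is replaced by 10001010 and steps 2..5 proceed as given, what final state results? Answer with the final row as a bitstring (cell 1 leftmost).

11111101

state after step 1 := 10001010
2 | 11011111
3 | 01110000
4 | 11011000
5 | 11111101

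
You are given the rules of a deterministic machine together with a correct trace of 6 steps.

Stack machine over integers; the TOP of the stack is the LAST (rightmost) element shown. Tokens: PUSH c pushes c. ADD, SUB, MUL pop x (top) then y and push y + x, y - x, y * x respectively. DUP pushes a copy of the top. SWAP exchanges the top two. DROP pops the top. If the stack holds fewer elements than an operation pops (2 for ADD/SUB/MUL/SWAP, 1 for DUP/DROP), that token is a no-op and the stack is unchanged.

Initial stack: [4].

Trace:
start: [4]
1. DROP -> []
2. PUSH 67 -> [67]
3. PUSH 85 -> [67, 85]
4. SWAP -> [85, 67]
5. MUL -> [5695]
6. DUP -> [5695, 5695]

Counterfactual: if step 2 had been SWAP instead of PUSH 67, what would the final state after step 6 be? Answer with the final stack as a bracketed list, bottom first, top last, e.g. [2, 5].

(re-executing from step 2 with the substitution; state before step 2: [])
2. SWAP -> []
3. PUSH 85 -> [85]
4. SWAP -> [85]
5. MUL -> [85]
6. DUP -> [85, 85]

[85, 85]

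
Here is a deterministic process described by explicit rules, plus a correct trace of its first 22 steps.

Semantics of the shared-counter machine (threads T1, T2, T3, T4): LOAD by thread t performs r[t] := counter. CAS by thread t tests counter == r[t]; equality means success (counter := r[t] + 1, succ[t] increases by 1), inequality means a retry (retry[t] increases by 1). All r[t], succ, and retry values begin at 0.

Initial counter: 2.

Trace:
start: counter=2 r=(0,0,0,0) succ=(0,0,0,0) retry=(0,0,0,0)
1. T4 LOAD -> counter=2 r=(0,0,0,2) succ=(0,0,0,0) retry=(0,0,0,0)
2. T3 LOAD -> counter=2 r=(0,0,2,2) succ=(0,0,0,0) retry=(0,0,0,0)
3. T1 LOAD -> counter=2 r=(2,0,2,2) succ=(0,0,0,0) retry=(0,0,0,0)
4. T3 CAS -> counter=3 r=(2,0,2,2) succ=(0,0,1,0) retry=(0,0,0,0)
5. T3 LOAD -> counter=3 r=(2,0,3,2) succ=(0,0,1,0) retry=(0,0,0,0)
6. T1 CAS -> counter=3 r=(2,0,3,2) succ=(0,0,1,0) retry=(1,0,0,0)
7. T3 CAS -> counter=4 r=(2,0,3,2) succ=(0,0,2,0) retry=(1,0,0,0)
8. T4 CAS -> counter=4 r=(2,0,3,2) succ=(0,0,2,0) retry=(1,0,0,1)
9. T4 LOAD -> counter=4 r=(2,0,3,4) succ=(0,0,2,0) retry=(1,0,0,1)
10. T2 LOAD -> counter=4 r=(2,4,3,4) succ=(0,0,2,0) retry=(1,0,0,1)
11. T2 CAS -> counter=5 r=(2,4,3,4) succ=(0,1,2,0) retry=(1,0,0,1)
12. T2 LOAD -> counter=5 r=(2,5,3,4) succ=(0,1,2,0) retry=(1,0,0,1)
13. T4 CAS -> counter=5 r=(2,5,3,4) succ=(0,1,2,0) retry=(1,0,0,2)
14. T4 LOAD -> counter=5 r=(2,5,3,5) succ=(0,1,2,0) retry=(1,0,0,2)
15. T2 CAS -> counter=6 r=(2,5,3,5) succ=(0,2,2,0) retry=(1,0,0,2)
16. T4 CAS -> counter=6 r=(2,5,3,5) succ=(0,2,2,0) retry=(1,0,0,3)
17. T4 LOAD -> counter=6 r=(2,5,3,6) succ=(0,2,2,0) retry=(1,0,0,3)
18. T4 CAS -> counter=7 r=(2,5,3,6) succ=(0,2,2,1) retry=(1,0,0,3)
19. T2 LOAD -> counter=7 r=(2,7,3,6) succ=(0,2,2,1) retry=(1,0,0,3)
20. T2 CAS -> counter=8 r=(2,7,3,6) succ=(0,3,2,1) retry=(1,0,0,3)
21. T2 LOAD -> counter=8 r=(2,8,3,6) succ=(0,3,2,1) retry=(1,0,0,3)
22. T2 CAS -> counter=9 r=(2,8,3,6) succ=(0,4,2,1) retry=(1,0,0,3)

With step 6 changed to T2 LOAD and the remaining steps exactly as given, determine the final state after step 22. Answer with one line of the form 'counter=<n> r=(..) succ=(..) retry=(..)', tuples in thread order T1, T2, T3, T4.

counter=9 r=(2,8,3,6) succ=(0,4,2,1) retry=(0,0,0,3)

(re-executing from step 6 with the substitution; state before step 6: counter=3 r=(2,0,3,2) succ=(0,0,1,0) retry=(0,0,0,0))
6. T2 LOAD -> counter=3 r=(2,3,3,2) succ=(0,0,1,0) retry=(0,0,0,0)
7. T3 CAS -> counter=4 r=(2,3,3,2) succ=(0,0,2,0) retry=(0,0,0,0)
8. T4 CAS -> counter=4 r=(2,3,3,2) succ=(0,0,2,0) retry=(0,0,0,1)
9. T4 LOAD -> counter=4 r=(2,3,3,4) succ=(0,0,2,0) retry=(0,0,0,1)
10. T2 LOAD -> counter=4 r=(2,4,3,4) succ=(0,0,2,0) retry=(0,0,0,1)
11. T2 CAS -> counter=5 r=(2,4,3,4) succ=(0,1,2,0) retry=(0,0,0,1)
12. T2 LOAD -> counter=5 r=(2,5,3,4) succ=(0,1,2,0) retry=(0,0,0,1)
13. T4 CAS -> counter=5 r=(2,5,3,4) succ=(0,1,2,0) retry=(0,0,0,2)
14. T4 LOAD -> counter=5 r=(2,5,3,5) succ=(0,1,2,0) retry=(0,0,0,2)
15. T2 CAS -> counter=6 r=(2,5,3,5) succ=(0,2,2,0) retry=(0,0,0,2)
16. T4 CAS -> counter=6 r=(2,5,3,5) succ=(0,2,2,0) retry=(0,0,0,3)
17. T4 LOAD -> counter=6 r=(2,5,3,6) succ=(0,2,2,0) retry=(0,0,0,3)
18. T4 CAS -> counter=7 r=(2,5,3,6) succ=(0,2,2,1) retry=(0,0,0,3)
19. T2 LOAD -> counter=7 r=(2,7,3,6) succ=(0,2,2,1) retry=(0,0,0,3)
20. T2 CAS -> counter=8 r=(2,7,3,6) succ=(0,3,2,1) retry=(0,0,0,3)
21. T2 LOAD -> counter=8 r=(2,8,3,6) succ=(0,3,2,1) retry=(0,0,0,3)
22. T2 CAS -> counter=9 r=(2,8,3,6) succ=(0,4,2,1) retry=(0,0,0,3)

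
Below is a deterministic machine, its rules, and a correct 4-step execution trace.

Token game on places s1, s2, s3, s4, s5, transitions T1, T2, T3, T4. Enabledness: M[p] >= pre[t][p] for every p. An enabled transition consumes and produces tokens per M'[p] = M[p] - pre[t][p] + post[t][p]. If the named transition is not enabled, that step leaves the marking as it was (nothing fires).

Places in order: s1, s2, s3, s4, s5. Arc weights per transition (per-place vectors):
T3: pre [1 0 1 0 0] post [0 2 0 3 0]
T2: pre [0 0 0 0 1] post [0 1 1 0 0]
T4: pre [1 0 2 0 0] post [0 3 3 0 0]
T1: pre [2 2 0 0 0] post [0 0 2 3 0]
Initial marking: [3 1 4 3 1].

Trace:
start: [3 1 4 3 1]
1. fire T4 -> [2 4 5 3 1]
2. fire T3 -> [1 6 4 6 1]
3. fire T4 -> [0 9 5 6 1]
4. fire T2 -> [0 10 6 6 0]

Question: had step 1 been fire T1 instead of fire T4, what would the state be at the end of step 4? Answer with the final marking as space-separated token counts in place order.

1 7 5 6 0

(re-executing from step 1 with the substitution; state before step 1: [3 1 4 3 1])
1. fire T1 -> [3 1 4 3 1]
2. fire T3 -> [2 3 3 6 1]
3. fire T4 -> [1 6 4 6 1]
4. fire T2 -> [1 7 5 6 0]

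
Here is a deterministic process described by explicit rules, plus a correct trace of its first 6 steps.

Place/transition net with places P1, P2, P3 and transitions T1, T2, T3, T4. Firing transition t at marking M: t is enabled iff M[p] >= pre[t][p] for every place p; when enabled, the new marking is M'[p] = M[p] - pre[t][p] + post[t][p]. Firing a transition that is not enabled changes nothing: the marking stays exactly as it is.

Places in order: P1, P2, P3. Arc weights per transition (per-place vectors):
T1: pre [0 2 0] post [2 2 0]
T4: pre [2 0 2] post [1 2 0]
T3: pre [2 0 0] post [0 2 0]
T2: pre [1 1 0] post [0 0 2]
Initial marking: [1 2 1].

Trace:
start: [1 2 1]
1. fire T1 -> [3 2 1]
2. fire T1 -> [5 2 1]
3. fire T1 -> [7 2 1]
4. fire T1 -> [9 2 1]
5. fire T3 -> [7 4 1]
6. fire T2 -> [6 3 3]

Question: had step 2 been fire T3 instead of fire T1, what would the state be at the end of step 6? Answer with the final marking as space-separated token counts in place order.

2 5 3

(re-executing from step 2 with the substitution; state before step 2: [3 2 1])
2. fire T3 -> [1 4 1]
3. fire T1 -> [3 4 1]
4. fire T1 -> [5 4 1]
5. fire T3 -> [3 6 1]
6. fire T2 -> [2 5 3]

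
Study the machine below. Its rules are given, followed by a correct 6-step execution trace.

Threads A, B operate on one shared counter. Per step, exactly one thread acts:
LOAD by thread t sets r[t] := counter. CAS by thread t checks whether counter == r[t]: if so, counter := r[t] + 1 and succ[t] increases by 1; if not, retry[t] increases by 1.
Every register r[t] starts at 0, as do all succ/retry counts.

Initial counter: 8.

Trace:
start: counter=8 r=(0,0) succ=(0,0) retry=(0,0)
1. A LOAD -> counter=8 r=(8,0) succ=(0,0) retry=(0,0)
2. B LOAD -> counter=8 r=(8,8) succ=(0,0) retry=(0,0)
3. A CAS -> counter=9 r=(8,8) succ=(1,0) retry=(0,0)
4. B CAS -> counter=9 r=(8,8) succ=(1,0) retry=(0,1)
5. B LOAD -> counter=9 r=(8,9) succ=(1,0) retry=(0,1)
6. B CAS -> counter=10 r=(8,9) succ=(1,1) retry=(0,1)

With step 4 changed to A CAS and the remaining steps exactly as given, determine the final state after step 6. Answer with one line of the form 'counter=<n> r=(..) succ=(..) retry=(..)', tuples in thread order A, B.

counter=10 r=(8,9) succ=(1,1) retry=(1,0)

(re-executing from step 4 with the substitution; state before step 4: counter=9 r=(8,8) succ=(1,0) retry=(0,0))
4. A CAS -> counter=9 r=(8,8) succ=(1,0) retry=(1,0)
5. B LOAD -> counter=9 r=(8,9) succ=(1,0) retry=(1,0)
6. B CAS -> counter=10 r=(8,9) succ=(1,1) retry=(1,0)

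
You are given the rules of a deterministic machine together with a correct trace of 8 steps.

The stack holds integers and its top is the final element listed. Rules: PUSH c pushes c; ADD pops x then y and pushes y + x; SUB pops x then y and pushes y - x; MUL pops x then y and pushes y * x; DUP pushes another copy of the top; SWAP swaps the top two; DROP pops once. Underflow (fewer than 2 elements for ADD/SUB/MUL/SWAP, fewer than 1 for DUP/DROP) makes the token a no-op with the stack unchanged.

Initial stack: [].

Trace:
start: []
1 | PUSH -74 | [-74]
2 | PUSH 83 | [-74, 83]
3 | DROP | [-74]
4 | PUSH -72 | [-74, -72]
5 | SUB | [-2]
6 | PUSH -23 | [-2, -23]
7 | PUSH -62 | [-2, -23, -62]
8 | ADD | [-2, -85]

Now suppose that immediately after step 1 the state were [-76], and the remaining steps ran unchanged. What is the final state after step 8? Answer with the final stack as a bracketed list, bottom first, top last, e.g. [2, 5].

[-4, -85]

state after step 1 := [-76]
2 | PUSH 83 | [-76, 83]
3 | DROP | [-76]
4 | PUSH -72 | [-76, -72]
5 | SUB | [-4]
6 | PUSH -23 | [-4, -23]
7 | PUSH -62 | [-4, -23, -62]
8 | ADD | [-4, -85]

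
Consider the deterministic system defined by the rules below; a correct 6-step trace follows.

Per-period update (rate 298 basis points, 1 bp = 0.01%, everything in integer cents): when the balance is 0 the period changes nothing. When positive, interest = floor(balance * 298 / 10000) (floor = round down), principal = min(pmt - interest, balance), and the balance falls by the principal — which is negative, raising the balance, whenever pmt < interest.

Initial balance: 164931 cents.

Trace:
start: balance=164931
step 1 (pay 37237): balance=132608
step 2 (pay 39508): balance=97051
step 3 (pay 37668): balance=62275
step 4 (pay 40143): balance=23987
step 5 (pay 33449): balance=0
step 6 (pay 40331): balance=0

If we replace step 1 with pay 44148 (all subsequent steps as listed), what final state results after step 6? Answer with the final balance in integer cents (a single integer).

0

(re-executing from step 1 with the substitution; state before step 1: balance=164931)
step 1 (pay 44148): balance=125697
step 2 (pay 39508): balance=89934
step 3 (pay 37668): balance=54946
step 4 (pay 40143): balance=16440
step 5 (pay 33449): balance=0
step 6 (pay 40331): balance=0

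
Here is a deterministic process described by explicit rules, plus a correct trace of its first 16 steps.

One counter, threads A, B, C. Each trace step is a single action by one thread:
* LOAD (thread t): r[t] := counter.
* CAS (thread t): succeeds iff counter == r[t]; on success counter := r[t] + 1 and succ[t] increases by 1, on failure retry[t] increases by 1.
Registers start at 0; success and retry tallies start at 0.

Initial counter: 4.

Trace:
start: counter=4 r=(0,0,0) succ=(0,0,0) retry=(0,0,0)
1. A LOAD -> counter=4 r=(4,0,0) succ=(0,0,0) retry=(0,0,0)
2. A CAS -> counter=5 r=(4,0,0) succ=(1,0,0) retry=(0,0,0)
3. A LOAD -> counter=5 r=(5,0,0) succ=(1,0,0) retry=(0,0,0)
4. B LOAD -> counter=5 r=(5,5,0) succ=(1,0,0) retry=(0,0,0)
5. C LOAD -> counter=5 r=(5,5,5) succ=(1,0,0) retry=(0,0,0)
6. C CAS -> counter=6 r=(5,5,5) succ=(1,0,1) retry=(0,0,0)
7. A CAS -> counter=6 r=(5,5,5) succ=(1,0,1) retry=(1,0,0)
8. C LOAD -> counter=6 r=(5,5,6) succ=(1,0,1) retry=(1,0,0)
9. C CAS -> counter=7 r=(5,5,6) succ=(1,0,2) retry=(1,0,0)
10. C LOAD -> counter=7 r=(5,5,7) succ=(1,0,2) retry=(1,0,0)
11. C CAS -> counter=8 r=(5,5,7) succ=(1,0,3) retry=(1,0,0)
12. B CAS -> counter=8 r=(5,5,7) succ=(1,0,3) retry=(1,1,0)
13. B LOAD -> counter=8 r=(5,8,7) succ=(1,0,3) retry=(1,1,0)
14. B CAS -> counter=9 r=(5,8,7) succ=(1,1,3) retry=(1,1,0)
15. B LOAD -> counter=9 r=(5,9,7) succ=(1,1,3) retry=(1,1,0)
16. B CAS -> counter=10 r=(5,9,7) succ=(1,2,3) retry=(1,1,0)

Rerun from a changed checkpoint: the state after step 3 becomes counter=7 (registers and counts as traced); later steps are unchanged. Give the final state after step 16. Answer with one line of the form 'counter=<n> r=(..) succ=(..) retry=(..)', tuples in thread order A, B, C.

state after step 3 := counter=7 r=(5,0,0) succ=(1,0,0) retry=(0,0,0)
4. B LOAD -> counter=7 r=(5,7,0) succ=(1,0,0) retry=(0,0,0)
5. C LOAD -> counter=7 r=(5,7,7) succ=(1,0,0) retry=(0,0,0)
6. C CAS -> counter=8 r=(5,7,7) succ=(1,0,1) retry=(0,0,0)
7. A CAS -> counter=8 r=(5,7,7) succ=(1,0,1) retry=(1,0,0)
8. C LOAD -> counter=8 r=(5,7,8) succ=(1,0,1) retry=(1,0,0)
9. C CAS -> counter=9 r=(5,7,8) succ=(1,0,2) retry=(1,0,0)
10. C LOAD -> counter=9 r=(5,7,9) succ=(1,0,2) retry=(1,0,0)
11. C CAS -> counter=10 r=(5,7,9) succ=(1,0,3) retry=(1,0,0)
12. B CAS -> counter=10 r=(5,7,9) succ=(1,0,3) retry=(1,1,0)
13. B LOAD -> counter=10 r=(5,10,9) succ=(1,0,3) retry=(1,1,0)
14. B CAS -> counter=11 r=(5,10,9) succ=(1,1,3) retry=(1,1,0)
15. B LOAD -> counter=11 r=(5,11,9) succ=(1,1,3) retry=(1,1,0)
16. B CAS -> counter=12 r=(5,11,9) succ=(1,2,3) retry=(1,1,0)

counter=12 r=(5,11,9) succ=(1,2,3) retry=(1,1,0)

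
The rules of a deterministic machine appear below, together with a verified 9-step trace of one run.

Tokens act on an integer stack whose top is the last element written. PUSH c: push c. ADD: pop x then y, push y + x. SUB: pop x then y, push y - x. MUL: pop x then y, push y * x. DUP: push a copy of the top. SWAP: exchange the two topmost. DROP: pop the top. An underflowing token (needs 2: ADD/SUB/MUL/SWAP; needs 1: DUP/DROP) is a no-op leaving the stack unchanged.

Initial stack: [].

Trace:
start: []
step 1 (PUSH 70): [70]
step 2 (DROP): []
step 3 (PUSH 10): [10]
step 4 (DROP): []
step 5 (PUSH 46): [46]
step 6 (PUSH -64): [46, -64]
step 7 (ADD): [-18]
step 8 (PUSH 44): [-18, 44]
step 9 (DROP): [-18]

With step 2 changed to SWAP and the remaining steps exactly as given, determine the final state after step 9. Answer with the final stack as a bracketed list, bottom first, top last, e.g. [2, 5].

[70, -18]

(re-executing from step 2 with the substitution; state before step 2: [70])
step 2 (SWAP): [70]
step 3 (PUSH 10): [70, 10]
step 4 (DROP): [70]
step 5 (PUSH 46): [70, 46]
step 6 (PUSH -64): [70, 46, -64]
step 7 (ADD): [70, -18]
step 8 (PUSH 44): [70, -18, 44]
step 9 (DROP): [70, -18]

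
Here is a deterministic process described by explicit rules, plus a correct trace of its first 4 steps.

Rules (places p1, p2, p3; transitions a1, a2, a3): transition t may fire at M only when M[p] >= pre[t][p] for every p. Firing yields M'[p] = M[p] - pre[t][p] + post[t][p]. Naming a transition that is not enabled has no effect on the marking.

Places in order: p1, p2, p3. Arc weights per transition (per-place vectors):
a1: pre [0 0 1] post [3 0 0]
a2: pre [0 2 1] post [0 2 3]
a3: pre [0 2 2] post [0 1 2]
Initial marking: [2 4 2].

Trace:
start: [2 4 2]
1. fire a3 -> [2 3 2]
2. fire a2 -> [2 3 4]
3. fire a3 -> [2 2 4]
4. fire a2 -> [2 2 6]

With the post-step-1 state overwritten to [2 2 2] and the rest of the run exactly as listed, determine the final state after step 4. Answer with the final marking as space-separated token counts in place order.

state after step 1 := [2 2 2]
2. fire a2 -> [2 2 4]
3. fire a3 -> [2 1 4]
4. fire a2 -> [2 1 4]

2 1 4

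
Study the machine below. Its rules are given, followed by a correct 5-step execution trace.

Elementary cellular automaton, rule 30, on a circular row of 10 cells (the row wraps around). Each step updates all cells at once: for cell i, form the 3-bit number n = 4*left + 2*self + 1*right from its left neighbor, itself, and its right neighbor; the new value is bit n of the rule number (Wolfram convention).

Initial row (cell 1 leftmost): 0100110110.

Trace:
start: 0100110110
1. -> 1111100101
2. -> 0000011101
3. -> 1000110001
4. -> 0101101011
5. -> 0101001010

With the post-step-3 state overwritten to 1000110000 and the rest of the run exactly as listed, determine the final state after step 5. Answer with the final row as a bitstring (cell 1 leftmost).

0001001111

state after step 3 := 1000110000
4. -> 1101101001
5. -> 0001001111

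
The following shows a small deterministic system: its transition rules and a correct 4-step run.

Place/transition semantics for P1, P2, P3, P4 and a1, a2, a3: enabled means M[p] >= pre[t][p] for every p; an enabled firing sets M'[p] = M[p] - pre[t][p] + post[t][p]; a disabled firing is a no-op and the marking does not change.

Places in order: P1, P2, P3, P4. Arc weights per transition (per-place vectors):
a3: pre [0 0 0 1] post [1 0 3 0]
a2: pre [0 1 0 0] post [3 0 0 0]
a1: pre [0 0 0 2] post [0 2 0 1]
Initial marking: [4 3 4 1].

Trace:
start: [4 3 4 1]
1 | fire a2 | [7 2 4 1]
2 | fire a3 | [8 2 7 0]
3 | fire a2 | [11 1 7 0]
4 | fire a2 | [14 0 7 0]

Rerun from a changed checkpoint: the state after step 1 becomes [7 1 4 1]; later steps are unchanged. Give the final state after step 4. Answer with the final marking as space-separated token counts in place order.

state after step 1 := [7 1 4 1]
2 | fire a3 | [8 1 7 0]
3 | fire a2 | [11 0 7 0]
4 | fire a2 | [11 0 7 0]

11 0 7 0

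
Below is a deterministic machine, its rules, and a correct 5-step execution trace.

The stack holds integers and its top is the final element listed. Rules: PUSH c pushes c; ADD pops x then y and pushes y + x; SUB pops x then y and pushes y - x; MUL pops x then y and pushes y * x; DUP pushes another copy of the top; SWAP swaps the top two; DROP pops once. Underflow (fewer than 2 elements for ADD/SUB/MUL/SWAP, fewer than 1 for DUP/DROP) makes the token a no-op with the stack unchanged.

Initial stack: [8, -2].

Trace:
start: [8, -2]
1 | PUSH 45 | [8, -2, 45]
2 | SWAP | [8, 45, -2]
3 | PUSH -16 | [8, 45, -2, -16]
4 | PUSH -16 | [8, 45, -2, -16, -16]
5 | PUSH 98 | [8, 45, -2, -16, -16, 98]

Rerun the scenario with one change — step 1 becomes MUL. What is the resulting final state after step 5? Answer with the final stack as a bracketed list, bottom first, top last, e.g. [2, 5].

(re-executing from step 1 with the substitution; state before step 1: [8, -2])
1 | MUL | [-16]
2 | SWAP | [-16]
3 | PUSH -16 | [-16, -16]
4 | PUSH -16 | [-16, -16, -16]
5 | PUSH 98 | [-16, -16, -16, 98]

[-16, -16, -16, 98]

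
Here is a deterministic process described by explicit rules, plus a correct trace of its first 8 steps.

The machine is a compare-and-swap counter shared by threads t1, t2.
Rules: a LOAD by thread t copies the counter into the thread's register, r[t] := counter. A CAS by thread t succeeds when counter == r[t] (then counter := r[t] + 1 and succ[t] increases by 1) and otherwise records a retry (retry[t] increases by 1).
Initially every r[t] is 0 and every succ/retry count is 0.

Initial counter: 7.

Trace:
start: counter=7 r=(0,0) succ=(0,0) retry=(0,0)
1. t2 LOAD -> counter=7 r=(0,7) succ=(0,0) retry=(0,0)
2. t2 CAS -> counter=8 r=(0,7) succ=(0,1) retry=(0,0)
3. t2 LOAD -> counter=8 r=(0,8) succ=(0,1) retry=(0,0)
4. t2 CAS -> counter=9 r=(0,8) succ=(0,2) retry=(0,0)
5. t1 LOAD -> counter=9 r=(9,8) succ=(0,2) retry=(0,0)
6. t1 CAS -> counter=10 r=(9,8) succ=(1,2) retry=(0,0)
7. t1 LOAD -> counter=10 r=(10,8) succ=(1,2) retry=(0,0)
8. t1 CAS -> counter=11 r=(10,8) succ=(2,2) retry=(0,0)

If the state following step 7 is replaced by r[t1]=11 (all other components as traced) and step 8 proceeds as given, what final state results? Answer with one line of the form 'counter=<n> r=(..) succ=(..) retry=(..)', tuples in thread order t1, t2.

counter=10 r=(11,8) succ=(1,2) retry=(1,0)

state after step 7 := counter=10 r=(11,8) succ=(1,2) retry=(0,0)
8. t1 CAS -> counter=10 r=(11,8) succ=(1,2) retry=(1,0)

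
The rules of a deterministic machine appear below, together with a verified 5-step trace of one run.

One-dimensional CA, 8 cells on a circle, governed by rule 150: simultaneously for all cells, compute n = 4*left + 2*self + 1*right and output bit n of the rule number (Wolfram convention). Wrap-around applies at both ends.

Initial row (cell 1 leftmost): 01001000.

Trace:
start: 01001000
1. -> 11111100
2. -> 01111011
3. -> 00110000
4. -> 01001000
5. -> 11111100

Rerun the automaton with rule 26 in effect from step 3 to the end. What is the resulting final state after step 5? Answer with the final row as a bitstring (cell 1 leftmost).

(re-executing steps 3..5 under rule 26; state before step 3: 01111011)
3. -> 01000010
4. -> 10100101
5. -> 00011001

00011001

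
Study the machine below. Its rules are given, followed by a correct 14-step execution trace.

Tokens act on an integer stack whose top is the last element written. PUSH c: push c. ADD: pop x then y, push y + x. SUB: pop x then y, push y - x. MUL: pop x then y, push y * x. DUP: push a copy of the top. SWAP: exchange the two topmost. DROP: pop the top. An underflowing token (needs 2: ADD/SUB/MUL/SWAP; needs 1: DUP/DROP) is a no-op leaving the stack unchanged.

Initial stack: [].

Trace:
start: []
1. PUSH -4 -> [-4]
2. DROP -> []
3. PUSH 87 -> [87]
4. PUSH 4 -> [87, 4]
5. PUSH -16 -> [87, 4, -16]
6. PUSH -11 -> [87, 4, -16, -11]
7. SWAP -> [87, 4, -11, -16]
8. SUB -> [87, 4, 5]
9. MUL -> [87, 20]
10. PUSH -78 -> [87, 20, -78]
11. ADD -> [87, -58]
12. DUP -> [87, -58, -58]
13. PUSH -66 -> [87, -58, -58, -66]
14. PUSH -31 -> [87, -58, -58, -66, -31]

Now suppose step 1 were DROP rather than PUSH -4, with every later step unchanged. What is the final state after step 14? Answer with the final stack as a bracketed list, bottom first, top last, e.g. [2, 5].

[87, -58, -58, -66, -31]

(re-executing from step 1 with the substitution; state before step 1: [])
1. DROP -> []
2. DROP -> []
3. PUSH 87 -> [87]
4. PUSH 4 -> [87, 4]
5. PUSH -16 -> [87, 4, -16]
6. PUSH -11 -> [87, 4, -16, -11]
7. SWAP -> [87, 4, -11, -16]
8. SUB -> [87, 4, 5]
9. MUL -> [87, 20]
10. PUSH -78 -> [87, 20, -78]
11. ADD -> [87, -58]
12. DUP -> [87, -58, -58]
13. PUSH -66 -> [87, -58, -58, -66]
14. PUSH -31 -> [87, -58, -58, -66, -31]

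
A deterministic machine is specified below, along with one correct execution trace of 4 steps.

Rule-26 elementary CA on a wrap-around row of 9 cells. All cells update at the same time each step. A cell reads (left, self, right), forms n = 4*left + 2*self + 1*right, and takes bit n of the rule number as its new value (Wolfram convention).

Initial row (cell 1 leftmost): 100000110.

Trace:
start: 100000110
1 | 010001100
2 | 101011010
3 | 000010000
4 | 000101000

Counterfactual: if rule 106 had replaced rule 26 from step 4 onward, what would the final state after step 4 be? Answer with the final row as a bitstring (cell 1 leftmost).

(re-executing step 4 under rule 106; state before step 4: 000010000)
4 | 000100000

000100000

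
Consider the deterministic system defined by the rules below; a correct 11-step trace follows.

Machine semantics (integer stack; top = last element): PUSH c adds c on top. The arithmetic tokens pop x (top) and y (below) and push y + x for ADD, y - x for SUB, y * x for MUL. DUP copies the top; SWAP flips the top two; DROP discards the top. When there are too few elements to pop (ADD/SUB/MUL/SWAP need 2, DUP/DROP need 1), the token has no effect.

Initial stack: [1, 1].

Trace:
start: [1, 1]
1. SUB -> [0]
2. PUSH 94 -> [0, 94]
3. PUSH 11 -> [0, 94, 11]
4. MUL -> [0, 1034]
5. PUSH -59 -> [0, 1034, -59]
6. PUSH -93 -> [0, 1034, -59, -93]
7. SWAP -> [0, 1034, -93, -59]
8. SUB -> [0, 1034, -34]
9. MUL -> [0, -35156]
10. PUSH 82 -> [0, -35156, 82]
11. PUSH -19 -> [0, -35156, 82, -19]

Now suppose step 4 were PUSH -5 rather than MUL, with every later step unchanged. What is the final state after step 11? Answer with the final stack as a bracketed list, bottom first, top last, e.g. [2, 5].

(re-executing from step 4 with the substitution; state before step 4: [0, 94, 11])
4. PUSH -5 -> [0, 94, 11, -5]
5. PUSH -59 -> [0, 94, 11, -5, -59]
6. PUSH -93 -> [0, 94, 11, -5, -59, -93]
7. SWAP -> [0, 94, 11, -5, -93, -59]
8. SUB -> [0, 94, 11, -5, -34]
9. MUL -> [0, 94, 11, 170]
10. PUSH 82 -> [0, 94, 11, 170, 82]
11. PUSH -19 -> [0, 94, 11, 170, 82, -19]

[0, 94, 11, 170, 82, -19]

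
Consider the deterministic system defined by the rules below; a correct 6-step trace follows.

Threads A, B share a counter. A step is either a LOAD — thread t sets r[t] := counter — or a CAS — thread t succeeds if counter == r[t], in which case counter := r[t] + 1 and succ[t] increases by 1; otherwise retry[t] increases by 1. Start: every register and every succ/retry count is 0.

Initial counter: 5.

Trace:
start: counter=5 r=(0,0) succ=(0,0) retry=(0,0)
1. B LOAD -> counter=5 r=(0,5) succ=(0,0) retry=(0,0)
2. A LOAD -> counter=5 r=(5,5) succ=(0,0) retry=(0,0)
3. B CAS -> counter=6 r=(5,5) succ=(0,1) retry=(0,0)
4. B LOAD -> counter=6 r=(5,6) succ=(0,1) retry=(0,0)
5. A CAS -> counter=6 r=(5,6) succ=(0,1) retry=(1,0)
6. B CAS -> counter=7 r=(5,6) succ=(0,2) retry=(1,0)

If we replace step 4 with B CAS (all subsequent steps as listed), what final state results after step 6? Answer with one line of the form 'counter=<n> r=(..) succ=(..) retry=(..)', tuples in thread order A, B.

(re-executing from step 4 with the substitution; state before step 4: counter=6 r=(5,5) succ=(0,1) retry=(0,0))
4. B CAS -> counter=6 r=(5,5) succ=(0,1) retry=(0,1)
5. A CAS -> counter=6 r=(5,5) succ=(0,1) retry=(1,1)
6. B CAS -> counter=6 r=(5,5) succ=(0,1) retry=(1,2)

counter=6 r=(5,5) succ=(0,1) retry=(1,2)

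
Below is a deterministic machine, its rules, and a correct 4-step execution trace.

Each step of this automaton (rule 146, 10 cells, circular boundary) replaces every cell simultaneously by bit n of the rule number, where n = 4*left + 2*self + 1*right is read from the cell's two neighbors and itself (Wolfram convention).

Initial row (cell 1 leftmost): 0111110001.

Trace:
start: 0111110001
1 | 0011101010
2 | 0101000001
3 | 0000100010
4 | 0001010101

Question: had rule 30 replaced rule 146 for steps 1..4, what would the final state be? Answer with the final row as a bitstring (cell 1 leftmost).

0001001110

(re-executing steps 1..4 under rule 30; state before step 1: 0111110001)
1 | 0100001011
2 | 0110011010
3 | 1101110011
4 | 0001001110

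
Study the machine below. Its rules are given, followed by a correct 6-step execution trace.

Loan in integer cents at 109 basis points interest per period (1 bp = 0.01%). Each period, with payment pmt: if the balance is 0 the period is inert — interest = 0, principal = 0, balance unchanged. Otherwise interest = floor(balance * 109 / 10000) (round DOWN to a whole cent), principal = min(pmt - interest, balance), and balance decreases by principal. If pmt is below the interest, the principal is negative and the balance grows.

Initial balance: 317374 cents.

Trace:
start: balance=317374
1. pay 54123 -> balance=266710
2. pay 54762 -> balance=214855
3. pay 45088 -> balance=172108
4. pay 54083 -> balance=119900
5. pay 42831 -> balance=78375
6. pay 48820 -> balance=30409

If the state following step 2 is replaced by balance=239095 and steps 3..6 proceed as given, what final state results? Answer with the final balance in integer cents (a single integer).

55725

state after step 2 := balance=239095
3. pay 45088 -> balance=196613
4. pay 54083 -> balance=144673
5. pay 42831 -> balance=103418
6. pay 48820 -> balance=55725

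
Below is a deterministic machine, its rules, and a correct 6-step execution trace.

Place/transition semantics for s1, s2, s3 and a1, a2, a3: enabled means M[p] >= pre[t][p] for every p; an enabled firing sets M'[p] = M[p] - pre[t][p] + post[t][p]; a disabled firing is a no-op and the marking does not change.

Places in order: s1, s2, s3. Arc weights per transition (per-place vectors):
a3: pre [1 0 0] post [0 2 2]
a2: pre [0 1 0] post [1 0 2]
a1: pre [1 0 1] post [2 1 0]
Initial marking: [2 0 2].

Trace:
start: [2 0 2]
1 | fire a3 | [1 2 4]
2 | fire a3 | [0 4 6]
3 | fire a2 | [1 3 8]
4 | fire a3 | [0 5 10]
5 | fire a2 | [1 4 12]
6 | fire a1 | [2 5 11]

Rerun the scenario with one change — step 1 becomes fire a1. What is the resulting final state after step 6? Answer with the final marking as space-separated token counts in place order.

(re-executing from step 1 with the substitution; state before step 1: [2 0 2])
1 | fire a1 | [3 1 1]
2 | fire a3 | [2 3 3]
3 | fire a2 | [3 2 5]
4 | fire a3 | [2 4 7]
5 | fire a2 | [3 3 9]
6 | fire a1 | [4 4 8]

4 4 8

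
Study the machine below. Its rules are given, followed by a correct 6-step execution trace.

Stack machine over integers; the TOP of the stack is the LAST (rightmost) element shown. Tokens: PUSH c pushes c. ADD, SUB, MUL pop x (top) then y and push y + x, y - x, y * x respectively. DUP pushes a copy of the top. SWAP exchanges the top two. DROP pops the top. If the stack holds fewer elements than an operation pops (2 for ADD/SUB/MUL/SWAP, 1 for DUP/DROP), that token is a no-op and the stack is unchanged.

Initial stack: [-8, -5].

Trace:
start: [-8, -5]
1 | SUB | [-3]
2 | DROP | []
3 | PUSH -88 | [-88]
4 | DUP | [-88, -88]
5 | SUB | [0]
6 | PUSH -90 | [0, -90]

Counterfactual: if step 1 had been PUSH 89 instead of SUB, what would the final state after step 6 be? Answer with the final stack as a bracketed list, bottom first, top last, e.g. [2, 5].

(re-executing from step 1 with the substitution; state before step 1: [-8, -5])
1 | PUSH 89 | [-8, -5, 89]
2 | DROP | [-8, -5]
3 | PUSH -88 | [-8, -5, -88]
4 | DUP | [-8, -5, -88, -88]
5 | SUB | [-8, -5, 0]
6 | PUSH -90 | [-8, -5, 0, -90]

[-8, -5, 0, -90]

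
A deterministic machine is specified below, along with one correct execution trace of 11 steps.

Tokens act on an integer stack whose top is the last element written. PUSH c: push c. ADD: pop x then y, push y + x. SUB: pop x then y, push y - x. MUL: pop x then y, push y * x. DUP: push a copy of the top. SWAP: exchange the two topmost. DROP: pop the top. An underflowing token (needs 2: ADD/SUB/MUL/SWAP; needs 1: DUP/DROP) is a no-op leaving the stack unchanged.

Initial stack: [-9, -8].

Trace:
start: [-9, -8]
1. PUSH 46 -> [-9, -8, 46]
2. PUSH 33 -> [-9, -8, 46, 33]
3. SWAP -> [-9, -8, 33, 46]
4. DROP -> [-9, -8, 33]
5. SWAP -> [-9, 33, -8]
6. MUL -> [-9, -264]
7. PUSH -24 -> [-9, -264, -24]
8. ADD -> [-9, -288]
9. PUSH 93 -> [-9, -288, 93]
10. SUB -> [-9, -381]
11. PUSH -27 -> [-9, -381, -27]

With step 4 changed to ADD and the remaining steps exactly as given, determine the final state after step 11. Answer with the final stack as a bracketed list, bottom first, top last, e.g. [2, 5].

(re-executing from step 4 with the substitution; state before step 4: [-9, -8, 33, 46])
4. ADD -> [-9, -8, 79]
5. SWAP -> [-9, 79, -8]
6. MUL -> [-9, -632]
7. PUSH -24 -> [-9, -632, -24]
8. ADD -> [-9, -656]
9. PUSH 93 -> [-9, -656, 93]
10. SUB -> [-9, -749]
11. PUSH -27 -> [-9, -749, -27]

[-9, -749, -27]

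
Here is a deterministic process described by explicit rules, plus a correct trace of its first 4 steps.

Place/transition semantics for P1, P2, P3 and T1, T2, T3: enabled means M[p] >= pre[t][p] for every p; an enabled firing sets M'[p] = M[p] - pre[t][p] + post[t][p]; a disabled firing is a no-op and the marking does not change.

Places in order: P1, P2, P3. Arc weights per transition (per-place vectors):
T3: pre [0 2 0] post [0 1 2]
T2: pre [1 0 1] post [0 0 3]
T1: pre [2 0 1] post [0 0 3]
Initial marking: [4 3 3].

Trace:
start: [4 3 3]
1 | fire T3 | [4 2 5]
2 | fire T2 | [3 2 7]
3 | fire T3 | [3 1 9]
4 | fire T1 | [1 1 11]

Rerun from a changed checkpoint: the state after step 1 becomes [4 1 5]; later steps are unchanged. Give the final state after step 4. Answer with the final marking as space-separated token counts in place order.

1 1 9

state after step 1 := [4 1 5]
2 | fire T2 | [3 1 7]
3 | fire T3 | [3 1 7]
4 | fire T1 | [1 1 9]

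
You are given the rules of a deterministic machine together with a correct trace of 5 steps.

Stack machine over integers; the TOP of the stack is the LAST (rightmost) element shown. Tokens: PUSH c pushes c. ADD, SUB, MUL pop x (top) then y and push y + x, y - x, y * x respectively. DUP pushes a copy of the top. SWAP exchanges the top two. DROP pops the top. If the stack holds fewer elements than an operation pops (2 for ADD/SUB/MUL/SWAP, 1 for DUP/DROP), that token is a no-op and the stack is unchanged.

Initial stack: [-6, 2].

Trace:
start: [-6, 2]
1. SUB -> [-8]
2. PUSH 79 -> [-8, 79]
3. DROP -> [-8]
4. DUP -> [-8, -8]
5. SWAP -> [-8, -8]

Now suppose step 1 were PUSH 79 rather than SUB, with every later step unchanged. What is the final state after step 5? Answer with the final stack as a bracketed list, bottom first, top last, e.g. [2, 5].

(re-executing from step 1 with the substitution; state before step 1: [-6, 2])
1. PUSH 79 -> [-6, 2, 79]
2. PUSH 79 -> [-6, 2, 79, 79]
3. DROP -> [-6, 2, 79]
4. DUP -> [-6, 2, 79, 79]
5. SWAP -> [-6, 2, 79, 79]

[-6, 2, 79, 79]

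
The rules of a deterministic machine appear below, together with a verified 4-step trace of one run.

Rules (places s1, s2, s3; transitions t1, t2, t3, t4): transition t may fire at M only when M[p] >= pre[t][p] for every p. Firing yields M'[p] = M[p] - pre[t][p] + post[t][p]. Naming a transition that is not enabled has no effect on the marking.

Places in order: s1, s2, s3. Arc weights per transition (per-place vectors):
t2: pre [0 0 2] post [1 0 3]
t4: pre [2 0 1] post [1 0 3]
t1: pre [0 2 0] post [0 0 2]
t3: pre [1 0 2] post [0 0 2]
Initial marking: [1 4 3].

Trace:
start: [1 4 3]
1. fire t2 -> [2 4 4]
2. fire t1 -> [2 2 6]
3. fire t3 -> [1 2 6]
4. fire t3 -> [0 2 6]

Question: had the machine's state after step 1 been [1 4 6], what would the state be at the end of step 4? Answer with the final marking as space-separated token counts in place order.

0 2 8

state after step 1 := [1 4 6]
2. fire t1 -> [1 2 8]
3. fire t3 -> [0 2 8]
4. fire t3 -> [0 2 8]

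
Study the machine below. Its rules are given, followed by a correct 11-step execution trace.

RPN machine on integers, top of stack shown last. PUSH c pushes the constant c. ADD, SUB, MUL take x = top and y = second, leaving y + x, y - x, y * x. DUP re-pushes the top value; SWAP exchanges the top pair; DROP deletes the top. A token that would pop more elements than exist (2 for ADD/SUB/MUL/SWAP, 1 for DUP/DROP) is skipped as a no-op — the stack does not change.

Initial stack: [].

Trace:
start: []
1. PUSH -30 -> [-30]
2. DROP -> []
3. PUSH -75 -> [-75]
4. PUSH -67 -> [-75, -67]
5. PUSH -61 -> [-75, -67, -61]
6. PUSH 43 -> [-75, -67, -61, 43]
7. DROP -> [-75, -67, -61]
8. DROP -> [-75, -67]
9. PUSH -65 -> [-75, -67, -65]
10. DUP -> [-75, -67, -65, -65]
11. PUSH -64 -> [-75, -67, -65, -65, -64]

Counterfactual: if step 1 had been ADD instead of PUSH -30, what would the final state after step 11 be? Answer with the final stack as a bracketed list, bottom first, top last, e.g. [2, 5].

(re-executing from step 1 with the substitution; state before step 1: [])
1. ADD -> []
2. DROP -> []
3. PUSH -75 -> [-75]
4. PUSH -67 -> [-75, -67]
5. PUSH -61 -> [-75, -67, -61]
6. PUSH 43 -> [-75, -67, -61, 43]
7. DROP -> [-75, -67, -61]
8. DROP -> [-75, -67]
9. PUSH -65 -> [-75, -67, -65]
10. DUP -> [-75, -67, -65, -65]
11. PUSH -64 -> [-75, -67, -65, -65, -64]

[-75, -67, -65, -65, -64]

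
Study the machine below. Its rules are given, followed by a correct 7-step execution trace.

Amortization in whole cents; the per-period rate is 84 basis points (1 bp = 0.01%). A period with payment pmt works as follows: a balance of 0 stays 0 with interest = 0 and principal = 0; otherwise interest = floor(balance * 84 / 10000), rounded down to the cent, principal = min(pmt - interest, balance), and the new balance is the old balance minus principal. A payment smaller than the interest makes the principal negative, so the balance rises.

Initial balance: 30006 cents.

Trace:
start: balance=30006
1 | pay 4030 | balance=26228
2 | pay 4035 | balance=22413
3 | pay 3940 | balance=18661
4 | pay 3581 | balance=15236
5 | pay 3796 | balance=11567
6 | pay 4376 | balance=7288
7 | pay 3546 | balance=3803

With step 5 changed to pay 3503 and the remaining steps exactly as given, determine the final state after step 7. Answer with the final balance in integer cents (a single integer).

4100

(re-executing from step 5 with the substitution; state before step 5: balance=15236)
5 | pay 3503 | balance=11860
6 | pay 4376 | balance=7583
7 | pay 3546 | balance=4100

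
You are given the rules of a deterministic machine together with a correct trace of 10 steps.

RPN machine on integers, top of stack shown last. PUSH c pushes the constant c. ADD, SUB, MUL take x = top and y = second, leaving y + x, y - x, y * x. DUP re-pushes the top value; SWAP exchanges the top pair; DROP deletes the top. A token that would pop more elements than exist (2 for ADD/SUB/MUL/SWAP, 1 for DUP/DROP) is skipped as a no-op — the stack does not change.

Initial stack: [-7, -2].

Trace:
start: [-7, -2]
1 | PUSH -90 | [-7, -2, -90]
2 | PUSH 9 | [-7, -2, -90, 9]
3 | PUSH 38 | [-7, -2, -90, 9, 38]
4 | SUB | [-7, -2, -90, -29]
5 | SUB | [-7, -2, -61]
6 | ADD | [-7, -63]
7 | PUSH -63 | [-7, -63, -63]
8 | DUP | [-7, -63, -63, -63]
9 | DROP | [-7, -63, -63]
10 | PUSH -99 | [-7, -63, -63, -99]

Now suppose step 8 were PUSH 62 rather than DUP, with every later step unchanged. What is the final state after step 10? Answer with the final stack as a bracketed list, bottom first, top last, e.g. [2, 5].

(re-executing from step 8 with the substitution; state before step 8: [-7, -63, -63])
8 | PUSH 62 | [-7, -63, -63, 62]
9 | DROP | [-7, -63, -63]
10 | PUSH -99 | [-7, -63, -63, -99]

[-7, -63, -63, -99]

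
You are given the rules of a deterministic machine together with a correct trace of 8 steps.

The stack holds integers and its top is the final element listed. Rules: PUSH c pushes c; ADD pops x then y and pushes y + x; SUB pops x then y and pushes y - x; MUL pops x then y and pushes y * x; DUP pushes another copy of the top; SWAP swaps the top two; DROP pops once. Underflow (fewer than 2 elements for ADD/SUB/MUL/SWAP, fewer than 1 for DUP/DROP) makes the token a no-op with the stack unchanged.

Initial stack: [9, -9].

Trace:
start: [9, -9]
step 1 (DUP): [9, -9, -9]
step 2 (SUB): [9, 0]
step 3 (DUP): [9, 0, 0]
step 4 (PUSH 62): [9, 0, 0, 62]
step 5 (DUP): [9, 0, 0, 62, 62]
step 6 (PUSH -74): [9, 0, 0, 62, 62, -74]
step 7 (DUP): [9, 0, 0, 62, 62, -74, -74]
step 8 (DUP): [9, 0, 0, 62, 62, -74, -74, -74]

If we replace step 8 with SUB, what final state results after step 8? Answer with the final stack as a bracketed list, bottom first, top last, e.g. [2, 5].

[9, 0, 0, 62, 62, 0]

(re-executing from step 8 with the substitution; state before step 8: [9, 0, 0, 62, 62, -74, -74])
step 8 (SUB): [9, 0, 0, 62, 62, 0]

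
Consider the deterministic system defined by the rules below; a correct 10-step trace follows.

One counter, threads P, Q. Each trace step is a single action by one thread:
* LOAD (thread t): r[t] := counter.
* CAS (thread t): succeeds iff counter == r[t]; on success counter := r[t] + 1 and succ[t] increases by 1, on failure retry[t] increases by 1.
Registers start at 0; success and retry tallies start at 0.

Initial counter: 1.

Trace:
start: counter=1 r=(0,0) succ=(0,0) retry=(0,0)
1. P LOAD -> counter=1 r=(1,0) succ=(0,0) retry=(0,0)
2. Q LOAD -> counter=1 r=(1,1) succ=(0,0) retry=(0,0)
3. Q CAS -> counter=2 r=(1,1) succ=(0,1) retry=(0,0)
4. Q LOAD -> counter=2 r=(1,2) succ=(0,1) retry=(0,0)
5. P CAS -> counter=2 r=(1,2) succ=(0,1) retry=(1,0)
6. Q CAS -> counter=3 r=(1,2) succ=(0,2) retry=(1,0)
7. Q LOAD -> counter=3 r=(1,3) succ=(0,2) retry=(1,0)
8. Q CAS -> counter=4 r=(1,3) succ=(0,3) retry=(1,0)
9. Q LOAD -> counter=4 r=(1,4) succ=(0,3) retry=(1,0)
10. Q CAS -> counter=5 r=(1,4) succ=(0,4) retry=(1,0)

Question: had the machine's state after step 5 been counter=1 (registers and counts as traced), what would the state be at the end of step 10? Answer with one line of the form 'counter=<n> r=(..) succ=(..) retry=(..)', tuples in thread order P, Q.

counter=3 r=(1,2) succ=(0,3) retry=(1,1)

state after step 5 := counter=1 r=(1,2) succ=(0,1) retry=(1,0)
6. Q CAS -> counter=1 r=(1,2) succ=(0,1) retry=(1,1)
7. Q LOAD -> counter=1 r=(1,1) succ=(0,1) retry=(1,1)
8. Q CAS -> counter=2 r=(1,1) succ=(0,2) retry=(1,1)
9. Q LOAD -> counter=2 r=(1,2) succ=(0,2) retry=(1,1)
10. Q CAS -> counter=3 r=(1,2) succ=(0,3) retry=(1,1)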